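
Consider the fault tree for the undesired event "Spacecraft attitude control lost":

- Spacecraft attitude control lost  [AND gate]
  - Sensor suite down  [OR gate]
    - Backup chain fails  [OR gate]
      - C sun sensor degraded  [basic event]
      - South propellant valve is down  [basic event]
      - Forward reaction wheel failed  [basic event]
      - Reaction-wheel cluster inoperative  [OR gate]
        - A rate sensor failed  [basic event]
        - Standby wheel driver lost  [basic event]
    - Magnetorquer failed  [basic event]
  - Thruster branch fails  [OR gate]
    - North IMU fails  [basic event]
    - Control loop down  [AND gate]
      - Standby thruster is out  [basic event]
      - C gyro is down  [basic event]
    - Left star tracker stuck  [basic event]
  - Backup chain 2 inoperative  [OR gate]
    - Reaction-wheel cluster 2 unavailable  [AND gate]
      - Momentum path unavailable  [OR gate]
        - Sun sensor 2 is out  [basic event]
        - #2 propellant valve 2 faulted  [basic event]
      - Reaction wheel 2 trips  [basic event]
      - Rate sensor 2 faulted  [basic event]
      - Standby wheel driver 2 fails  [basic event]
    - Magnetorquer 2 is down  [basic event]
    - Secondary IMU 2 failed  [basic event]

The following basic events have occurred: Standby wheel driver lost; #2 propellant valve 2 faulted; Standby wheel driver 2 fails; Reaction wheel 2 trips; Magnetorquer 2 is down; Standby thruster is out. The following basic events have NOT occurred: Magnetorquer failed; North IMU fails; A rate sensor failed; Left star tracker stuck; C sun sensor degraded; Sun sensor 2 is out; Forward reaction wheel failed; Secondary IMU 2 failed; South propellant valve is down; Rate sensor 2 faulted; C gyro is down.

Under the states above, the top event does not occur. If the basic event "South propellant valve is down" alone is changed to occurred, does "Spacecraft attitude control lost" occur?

No

Counterfactual: set "South propellant valve is down" to occurred.
Reaction-wheel cluster inoperative [OR]: A rate sensor failed=not, Standby wheel driver lost=occurs → at least one input occurs → occurs.
Backup chain fails [OR]: C sun sensor degraded=not, South propellant valve is down=occurs, Forward reaction wheel failed=not, Reaction-wheel cluster inoperative=occurs → at least one input occurs → occurs.
Sensor suite down [OR]: Backup chain fails=occurs, Magnetorquer failed=not → at least one input occurs → occurs.
Control loop down [AND]: Standby thruster is out=occurs, C gyro is down=not → not all inputs occur → does not occur.
Thruster branch fails [OR]: North IMU fails=not, Control loop down=not, Left star tracker stuck=not → no input occurs → does not occur.
Momentum path unavailable [OR]: Sun sensor 2 is out=not, #2 propellant valve 2 faulted=occurs → at least one input occurs → occurs.
Reaction-wheel cluster 2 unavailable [AND]: Momentum path unavailable=occurs, Reaction wheel 2 trips=occurs, Rate sensor 2 faulted=not, Standby wheel driver 2 fails=occurs → not all inputs occur → does not occur.
Backup chain 2 inoperative [OR]: Reaction-wheel cluster 2 unavailable=not, Magnetorquer 2 is down=occurs, Secondary IMU 2 failed=not → at least one input occurs → occurs.
Spacecraft attitude control lost [AND]: Sensor suite down=occurs, Thruster branch fails=not, Backup chain 2 inoperative=occurs → not all inputs occur → does not occur.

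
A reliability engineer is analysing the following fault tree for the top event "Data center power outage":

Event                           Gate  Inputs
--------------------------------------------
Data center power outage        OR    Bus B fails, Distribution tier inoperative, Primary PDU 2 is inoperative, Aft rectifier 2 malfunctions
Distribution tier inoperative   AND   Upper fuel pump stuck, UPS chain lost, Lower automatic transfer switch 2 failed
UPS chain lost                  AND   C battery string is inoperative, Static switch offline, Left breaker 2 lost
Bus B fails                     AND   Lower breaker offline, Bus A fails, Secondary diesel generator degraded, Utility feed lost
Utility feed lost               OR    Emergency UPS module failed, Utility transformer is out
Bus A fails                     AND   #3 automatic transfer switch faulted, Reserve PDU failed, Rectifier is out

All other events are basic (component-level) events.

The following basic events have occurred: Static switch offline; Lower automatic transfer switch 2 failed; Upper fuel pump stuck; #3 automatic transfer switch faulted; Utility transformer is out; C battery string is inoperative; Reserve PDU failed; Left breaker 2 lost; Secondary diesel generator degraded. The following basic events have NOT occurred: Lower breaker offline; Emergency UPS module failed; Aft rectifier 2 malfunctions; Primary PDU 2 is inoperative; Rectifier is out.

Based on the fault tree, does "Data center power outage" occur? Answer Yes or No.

Bus A fails [AND]: #3 automatic transfer switch faulted=occurs, Reserve PDU failed=occurs, Rectifier is out=not → not all inputs occur → does not occur.
Utility feed lost [OR]: Emergency UPS module failed=not, Utility transformer is out=occurs → at least one input occurs → occurs.
Bus B fails [AND]: Lower breaker offline=not, Bus A fails=not, Secondary diesel generator degraded=occurs, Utility feed lost=occurs → not all inputs occur → does not occur.
UPS chain lost [AND]: C battery string is inoperative=occurs, Static switch offline=occurs, Left breaker 2 lost=occurs → all inputs occur → occurs.
Distribution tier inoperative [AND]: Upper fuel pump stuck=occurs, UPS chain lost=occurs, Lower automatic transfer switch 2 failed=occurs → all inputs occur → occurs.
Data center power outage [OR]: Bus B fails=not, Distribution tier inoperative=occurs, Primary PDU 2 is inoperative=not, Aft rectifier 2 malfunctions=not → at least one input occurs → occurs.

Yes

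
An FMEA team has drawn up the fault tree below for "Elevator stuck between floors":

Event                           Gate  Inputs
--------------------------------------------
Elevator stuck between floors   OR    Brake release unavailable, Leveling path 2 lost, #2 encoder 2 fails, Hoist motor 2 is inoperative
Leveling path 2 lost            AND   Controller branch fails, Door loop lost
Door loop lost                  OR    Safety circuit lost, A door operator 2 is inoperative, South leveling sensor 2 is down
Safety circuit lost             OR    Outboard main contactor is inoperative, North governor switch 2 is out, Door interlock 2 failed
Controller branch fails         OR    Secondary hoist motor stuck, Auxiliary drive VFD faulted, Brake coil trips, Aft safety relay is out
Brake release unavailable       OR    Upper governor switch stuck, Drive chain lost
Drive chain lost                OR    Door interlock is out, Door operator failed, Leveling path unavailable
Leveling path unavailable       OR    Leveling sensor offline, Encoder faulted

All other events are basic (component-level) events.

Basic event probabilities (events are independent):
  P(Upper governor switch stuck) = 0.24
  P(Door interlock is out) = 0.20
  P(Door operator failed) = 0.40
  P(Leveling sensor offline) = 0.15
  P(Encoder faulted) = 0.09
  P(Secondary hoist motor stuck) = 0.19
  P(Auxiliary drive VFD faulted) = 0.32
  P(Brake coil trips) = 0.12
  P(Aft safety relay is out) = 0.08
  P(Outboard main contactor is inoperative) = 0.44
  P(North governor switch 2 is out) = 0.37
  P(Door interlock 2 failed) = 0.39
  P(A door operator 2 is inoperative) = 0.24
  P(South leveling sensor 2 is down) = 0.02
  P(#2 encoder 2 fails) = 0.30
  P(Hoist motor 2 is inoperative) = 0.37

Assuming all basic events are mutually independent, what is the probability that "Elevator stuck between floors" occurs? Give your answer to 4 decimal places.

0.9335

P(Leveling path unavailable) [OR] = 1 − (1−0.15) × (1−0.09) = 0.226500
P(Drive chain lost) [OR] = 1 − (1−0.20) × (1−0.40) × (1−0.226500) = 0.628720
P(Brake release unavailable) [OR] = 1 − (1−0.24) × (1−0.628720) = 0.717827
P(Controller branch fails) [OR] = 1 − (1−0.19) × (1−0.32) × (1−0.12) × (1−0.08) = 0.554072
P(Safety circuit lost) [OR] = 1 − (1−0.44) × (1−0.37) × (1−0.39) = 0.784792
P(Door loop lost) [OR] = 1 − (1−0.784792) × (1−0.24) × (1−0.02) = 0.839713
P(Leveling path 2 lost) [AND] = 0.554072 × 0.839713 = 0.465261
P(Elevator stuck between floors) [OR] = 1 − (1−0.717827) × (1−0.465261) × (1−0.30) × (1−0.37) = 0.933458
Rounded to 4 decimal places: P(Elevator stuck between floors) ≈ 0.9335.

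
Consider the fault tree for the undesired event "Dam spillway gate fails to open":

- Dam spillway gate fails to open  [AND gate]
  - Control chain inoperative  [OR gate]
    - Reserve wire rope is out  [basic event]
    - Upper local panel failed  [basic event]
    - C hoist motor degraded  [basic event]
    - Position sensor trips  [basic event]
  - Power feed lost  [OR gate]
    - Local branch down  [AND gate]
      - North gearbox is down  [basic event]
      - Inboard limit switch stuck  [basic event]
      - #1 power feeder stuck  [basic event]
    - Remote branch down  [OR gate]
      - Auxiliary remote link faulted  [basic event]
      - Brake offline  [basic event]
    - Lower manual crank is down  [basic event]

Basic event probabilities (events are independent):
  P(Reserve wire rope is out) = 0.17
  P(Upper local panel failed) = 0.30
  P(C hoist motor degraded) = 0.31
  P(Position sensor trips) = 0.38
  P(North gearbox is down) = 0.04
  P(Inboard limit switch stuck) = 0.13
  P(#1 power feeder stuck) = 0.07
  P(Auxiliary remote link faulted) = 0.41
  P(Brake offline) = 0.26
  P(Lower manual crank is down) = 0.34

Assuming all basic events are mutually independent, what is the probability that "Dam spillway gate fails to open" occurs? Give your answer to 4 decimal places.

0.5350

P(Control chain inoperative) [OR] = 1 − (1−0.17) × (1−0.30) × (1−0.31) × (1−0.38) = 0.751448
P(Local branch down) [AND] = 0.04 × 0.13 × 0.07 = 0.000364
P(Remote branch down) [OR] = 1 − (1−0.41) × (1−0.26) = 0.563400
P(Power feed lost) [OR] = 1 − (1−0.000364) × (1−0.563400) × (1−0.34) = 0.711949
P(Dam spillway gate fails to open) [AND] = 0.751448 × 0.711949 = 0.534993
Rounded to 4 decimal places: P(Dam spillway gate fails to open) ≈ 0.5350.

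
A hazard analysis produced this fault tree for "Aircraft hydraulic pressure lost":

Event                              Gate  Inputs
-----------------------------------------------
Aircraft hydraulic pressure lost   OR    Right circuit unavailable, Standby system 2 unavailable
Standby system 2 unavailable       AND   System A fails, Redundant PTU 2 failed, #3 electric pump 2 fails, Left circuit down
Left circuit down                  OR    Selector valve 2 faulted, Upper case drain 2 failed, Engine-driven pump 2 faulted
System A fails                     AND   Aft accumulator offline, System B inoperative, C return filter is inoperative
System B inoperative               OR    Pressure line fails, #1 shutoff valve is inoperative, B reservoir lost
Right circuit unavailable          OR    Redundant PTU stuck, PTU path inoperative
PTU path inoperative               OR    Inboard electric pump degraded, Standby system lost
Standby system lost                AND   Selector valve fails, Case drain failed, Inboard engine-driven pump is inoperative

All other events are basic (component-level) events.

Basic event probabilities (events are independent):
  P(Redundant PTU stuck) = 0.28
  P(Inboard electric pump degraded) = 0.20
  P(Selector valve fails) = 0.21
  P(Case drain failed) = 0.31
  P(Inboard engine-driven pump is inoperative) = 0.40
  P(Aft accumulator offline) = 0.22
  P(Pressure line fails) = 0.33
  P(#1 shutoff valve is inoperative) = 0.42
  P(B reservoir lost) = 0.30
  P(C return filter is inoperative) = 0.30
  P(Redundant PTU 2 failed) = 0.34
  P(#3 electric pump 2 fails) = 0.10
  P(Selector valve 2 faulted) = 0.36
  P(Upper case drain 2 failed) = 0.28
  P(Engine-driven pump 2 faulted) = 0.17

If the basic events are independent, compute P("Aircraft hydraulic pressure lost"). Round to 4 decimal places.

0.4396

P(Standby system lost) [AND] = 0.21 × 0.31 × 0.40 = 0.026040
P(PTU path inoperative) [OR] = 1 − (1−0.20) × (1−0.026040) = 0.220832
P(Right circuit unavailable) [OR] = 1 − (1−0.28) × (1−0.220832) = 0.438999
P(System B inoperative) [OR] = 1 − (1−0.33) × (1−0.42) × (1−0.30) = 0.727980
P(System A fails) [AND] = 0.22 × 0.727980 × 0.30 = 0.048047
P(Left circuit down) [OR] = 1 − (1−0.36) × (1−0.28) × (1−0.17) = 0.617536
P(Standby system 2 unavailable) [AND] = 0.048047 × 0.34 × 0.10 × 0.617536 = 0.001009
P(Aircraft hydraulic pressure lost) [OR] = 1 − (1−0.438999) × (1−0.001009) = 0.439565
Rounded to 4 decimal places: P(Aircraft hydraulic pressure lost) ≈ 0.4396.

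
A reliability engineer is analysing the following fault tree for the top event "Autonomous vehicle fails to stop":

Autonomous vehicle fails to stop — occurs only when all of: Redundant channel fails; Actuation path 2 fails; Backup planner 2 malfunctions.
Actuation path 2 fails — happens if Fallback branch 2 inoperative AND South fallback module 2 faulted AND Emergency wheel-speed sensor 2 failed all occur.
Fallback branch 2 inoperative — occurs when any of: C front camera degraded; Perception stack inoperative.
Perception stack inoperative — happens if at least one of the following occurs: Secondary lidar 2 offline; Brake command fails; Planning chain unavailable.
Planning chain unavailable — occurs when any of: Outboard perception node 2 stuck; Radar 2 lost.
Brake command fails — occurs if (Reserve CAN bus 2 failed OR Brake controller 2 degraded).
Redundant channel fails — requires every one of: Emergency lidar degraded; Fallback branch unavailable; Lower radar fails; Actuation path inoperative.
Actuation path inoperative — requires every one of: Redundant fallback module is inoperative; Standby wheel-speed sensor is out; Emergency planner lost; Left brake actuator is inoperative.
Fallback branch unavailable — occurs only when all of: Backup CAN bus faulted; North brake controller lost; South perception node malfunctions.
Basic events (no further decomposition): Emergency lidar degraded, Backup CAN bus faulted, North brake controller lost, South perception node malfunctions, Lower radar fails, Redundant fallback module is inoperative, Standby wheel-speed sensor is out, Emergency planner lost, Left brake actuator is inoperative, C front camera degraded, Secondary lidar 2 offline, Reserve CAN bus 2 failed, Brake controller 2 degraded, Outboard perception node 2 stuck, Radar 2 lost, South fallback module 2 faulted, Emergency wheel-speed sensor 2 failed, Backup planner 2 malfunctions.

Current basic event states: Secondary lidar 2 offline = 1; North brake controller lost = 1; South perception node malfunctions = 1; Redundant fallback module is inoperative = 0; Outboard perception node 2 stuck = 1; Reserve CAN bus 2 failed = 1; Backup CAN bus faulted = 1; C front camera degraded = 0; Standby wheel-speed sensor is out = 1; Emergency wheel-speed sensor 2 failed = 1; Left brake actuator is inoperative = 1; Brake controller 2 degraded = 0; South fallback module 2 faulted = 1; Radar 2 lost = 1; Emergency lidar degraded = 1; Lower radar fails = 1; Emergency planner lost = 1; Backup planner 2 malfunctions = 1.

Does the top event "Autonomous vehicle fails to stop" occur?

Fallback branch unavailable [AND]: Backup CAN bus faulted=occurs, North brake controller lost=occurs, South perception node malfunctions=occurs → all inputs occur → occurs.
Actuation path inoperative [AND]: Redundant fallback module is inoperative=not, Standby wheel-speed sensor is out=occurs, Emergency planner lost=occurs, Left brake actuator is inoperative=occurs → not all inputs occur → does not occur.
Redundant channel fails [AND]: Emergency lidar degraded=occurs, Fallback branch unavailable=occurs, Lower radar fails=occurs, Actuation path inoperative=not → not all inputs occur → does not occur.
Brake command fails [OR]: Reserve CAN bus 2 failed=occurs, Brake controller 2 degraded=not → at least one input occurs → occurs.
Planning chain unavailable [OR]: Outboard perception node 2 stuck=occurs, Radar 2 lost=occurs → at least one input occurs → occurs.
Perception stack inoperative [OR]: Secondary lidar 2 offline=occurs, Brake command fails=occurs, Planning chain unavailable=occurs → at least one input occurs → occurs.
Fallback branch 2 inoperative [OR]: C front camera degraded=not, Perception stack inoperative=occurs → at least one input occurs → occurs.
Actuation path 2 fails [AND]: Fallback branch 2 inoperative=occurs, South fallback module 2 faulted=occurs, Emergency wheel-speed sensor 2 failed=occurs → all inputs occur → occurs.
Autonomous vehicle fails to stop [AND]: Redundant channel fails=not, Actuation path 2 fails=occurs, Backup planner 2 malfunctions=occurs → not all inputs occur → does not occur.

No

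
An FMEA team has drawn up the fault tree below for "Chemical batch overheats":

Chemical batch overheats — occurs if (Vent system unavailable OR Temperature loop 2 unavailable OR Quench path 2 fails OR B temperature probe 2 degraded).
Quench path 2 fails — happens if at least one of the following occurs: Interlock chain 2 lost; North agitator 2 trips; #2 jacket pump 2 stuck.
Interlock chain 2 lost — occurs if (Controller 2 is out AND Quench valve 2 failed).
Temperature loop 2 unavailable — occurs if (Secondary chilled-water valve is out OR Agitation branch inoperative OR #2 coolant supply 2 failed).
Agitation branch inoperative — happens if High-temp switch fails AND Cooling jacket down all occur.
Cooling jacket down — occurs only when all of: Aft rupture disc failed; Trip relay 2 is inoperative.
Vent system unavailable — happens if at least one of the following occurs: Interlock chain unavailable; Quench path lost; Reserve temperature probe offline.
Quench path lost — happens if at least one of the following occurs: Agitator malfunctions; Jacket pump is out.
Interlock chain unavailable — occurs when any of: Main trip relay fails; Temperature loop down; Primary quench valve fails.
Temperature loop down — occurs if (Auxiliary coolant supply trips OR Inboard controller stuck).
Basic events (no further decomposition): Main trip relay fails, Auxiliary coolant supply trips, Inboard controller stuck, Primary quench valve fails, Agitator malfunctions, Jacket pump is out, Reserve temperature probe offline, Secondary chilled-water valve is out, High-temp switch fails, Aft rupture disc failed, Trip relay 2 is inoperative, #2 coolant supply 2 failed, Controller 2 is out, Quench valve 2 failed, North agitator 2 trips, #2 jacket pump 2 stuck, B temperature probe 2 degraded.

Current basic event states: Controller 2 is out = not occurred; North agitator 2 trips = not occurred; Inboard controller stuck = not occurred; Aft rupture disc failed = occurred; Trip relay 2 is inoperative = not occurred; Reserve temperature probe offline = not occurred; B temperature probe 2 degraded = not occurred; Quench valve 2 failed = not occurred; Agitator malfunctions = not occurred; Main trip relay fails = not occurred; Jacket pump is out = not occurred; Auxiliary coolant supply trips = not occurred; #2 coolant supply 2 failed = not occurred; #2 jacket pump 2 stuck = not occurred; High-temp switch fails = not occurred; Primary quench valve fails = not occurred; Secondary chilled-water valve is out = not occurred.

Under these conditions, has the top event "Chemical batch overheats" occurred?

Temperature loop down [OR]: Auxiliary coolant supply trips=not, Inboard controller stuck=not → no input occurs → does not occur.
Interlock chain unavailable [OR]: Main trip relay fails=not, Temperature loop down=not, Primary quench valve fails=not → no input occurs → does not occur.
Quench path lost [OR]: Agitator malfunctions=not, Jacket pump is out=not → no input occurs → does not occur.
Vent system unavailable [OR]: Interlock chain unavailable=not, Quench path lost=not, Reserve temperature probe offline=not → no input occurs → does not occur.
Cooling jacket down [AND]: Aft rupture disc failed=occurs, Trip relay 2 is inoperative=not → not all inputs occur → does not occur.
Agitation branch inoperative [AND]: High-temp switch fails=not, Cooling jacket down=not → not all inputs occur → does not occur.
Temperature loop 2 unavailable [OR]: Secondary chilled-water valve is out=not, Agitation branch inoperative=not, #2 coolant supply 2 failed=not → no input occurs → does not occur.
Interlock chain 2 lost [AND]: Controller 2 is out=not, Quench valve 2 failed=not → not all inputs occur → does not occur.
Quench path 2 fails [OR]: Interlock chain 2 lost=not, North agitator 2 trips=not, #2 jacket pump 2 stuck=not → no input occurs → does not occur.
Chemical batch overheats [OR]: Vent system unavailable=not, Temperature loop 2 unavailable=not, Quench path 2 fails=not, B temperature probe 2 degraded=not → no input occurs → does not occur.

No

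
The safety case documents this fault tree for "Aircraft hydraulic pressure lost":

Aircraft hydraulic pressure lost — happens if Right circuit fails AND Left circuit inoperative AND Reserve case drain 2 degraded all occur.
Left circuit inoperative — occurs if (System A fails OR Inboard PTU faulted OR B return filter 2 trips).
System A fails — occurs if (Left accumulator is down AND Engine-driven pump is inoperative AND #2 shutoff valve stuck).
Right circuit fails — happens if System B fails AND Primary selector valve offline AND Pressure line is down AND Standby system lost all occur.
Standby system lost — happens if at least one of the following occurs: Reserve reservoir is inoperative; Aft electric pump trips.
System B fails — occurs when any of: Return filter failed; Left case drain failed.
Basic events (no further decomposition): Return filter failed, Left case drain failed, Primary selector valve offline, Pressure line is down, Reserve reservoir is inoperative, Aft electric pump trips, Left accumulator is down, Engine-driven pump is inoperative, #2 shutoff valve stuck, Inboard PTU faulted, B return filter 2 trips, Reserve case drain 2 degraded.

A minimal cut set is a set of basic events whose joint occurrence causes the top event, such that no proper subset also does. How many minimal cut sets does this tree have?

System B fails [OR]: union of children's cut sets → 2 cut set(s).
Standby system lost [OR]: union of children's cut sets → 2 cut set(s).
Right circuit fails [AND]: one cut set from each child combined → 2 × 1 × 1 × 2 = 4 cut set(s).
System A fails [AND]: one cut set from each child combined → 1 × 1 × 1 = 1 cut set(s).
Left circuit inoperative [OR]: union of children's cut sets → 3 cut set(s).
Aircraft hydraulic pressure lost [AND]: one cut set from each child combined → 4 × 3 × 1 = 12 cut set(s).

12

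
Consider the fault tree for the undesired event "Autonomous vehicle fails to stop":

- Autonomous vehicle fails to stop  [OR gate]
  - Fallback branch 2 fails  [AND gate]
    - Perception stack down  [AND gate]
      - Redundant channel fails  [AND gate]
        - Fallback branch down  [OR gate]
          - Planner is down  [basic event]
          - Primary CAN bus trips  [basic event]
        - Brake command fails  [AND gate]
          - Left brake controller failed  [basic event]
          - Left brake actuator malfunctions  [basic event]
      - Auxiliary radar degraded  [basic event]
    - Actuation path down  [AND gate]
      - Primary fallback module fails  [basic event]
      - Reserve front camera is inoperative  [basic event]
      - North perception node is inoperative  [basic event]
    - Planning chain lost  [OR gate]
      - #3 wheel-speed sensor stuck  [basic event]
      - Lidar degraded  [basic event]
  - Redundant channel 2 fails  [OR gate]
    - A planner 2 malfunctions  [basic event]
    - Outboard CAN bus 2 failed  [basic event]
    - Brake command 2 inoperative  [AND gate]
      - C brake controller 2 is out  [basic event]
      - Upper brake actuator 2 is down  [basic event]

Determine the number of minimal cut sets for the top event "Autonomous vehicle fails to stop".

Fallback branch down [OR]: union of children's cut sets → 2 cut set(s).
Brake command fails [AND]: one cut set from each child combined → 1 × 1 = 1 cut set(s).
Redundant channel fails [AND]: one cut set from each child combined → 2 × 1 = 2 cut set(s).
Perception stack down [AND]: one cut set from each child combined → 2 × 1 = 2 cut set(s).
Actuation path down [AND]: one cut set from each child combined → 1 × 1 × 1 = 1 cut set(s).
Planning chain lost [OR]: union of children's cut sets → 2 cut set(s).
Fallback branch 2 fails [AND]: one cut set from each child combined → 2 × 1 × 2 = 4 cut set(s).
Brake command 2 inoperative [AND]: one cut set from each child combined → 1 × 1 = 1 cut set(s).
Redundant channel 2 fails [OR]: union of children's cut sets → 3 cut set(s).
Autonomous vehicle fails to stop [OR]: union of children's cut sets → 7 cut set(s).
Minimal cut sets: {#3 wheel-speed sensor stuck, Auxiliary radar degraded, Left brake actuator malfunctions, Left brake controller failed, North perception node is inoperative, Planner is down, Primary fallback module fails, Reserve front camera is inoperative}; {Auxiliary radar degraded, Left brake actuator malfunctions, Left brake controller failed, Lidar degraded, North perception node is inoperative, Planner is down, Primary fallback module fails, Reserve front camera is inoperative}; {#3 wheel-speed sensor stuck, Auxiliary radar degraded, Left brake actuator malfunctions, Left brake controller failed, North perception node is inoperative, Primary CAN bus trips, Primary fallback module fails, Reserve front camera is inoperative}; {Auxiliary radar degraded, Left brake actuator malfunctions, Left brake controller failed, Lidar degraded, North perception node is inoperative, Primary CAN bus trips, Primary fallback module fails, Reserve front camera is inoperative}; {A planner 2 malfunctions}; {Outboard CAN bus 2 failed}; {C brake controller 2 is out, Upper brake actuator 2 is down}.

7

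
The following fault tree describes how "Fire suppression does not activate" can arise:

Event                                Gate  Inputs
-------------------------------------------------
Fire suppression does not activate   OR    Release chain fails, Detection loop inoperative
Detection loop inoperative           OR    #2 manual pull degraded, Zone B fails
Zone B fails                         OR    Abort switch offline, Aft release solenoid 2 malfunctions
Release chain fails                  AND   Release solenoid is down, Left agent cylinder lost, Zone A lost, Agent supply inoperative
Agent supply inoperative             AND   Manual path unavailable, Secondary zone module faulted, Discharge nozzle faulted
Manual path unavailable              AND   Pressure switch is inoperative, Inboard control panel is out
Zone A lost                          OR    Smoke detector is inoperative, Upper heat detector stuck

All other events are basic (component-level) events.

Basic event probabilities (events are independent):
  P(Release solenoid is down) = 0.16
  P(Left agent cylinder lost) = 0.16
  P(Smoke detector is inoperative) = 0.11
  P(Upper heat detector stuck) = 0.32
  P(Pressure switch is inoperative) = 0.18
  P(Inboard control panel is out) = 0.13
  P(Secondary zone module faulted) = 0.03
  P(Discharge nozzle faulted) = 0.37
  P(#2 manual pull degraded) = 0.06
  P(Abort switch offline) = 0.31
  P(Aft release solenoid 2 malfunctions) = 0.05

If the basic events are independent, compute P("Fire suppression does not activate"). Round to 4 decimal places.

P(Zone A lost) [OR] = 1 − (1−0.11) × (1−0.32) = 0.394800
P(Manual path unavailable) [AND] = 0.18 × 0.13 = 0.023400
P(Agent supply inoperative) [AND] = 0.023400 × 0.03 × 0.37 = 0.000260
P(Release chain fails) [AND] = 0.16 × 0.16 × 0.394800 × 0.000260 = 0.000003
P(Zone B fails) [OR] = 1 − (1−0.31) × (1−0.05) = 0.344500
P(Detection loop inoperative) [OR] = 1 − (1−0.06) × (1−0.344500) = 0.383830
P(Fire suppression does not activate) [OR] = 1 − (1−0.000003) × (1−0.383830) = 0.383832
Rounded to 4 decimal places: P(Fire suppression does not activate) ≈ 0.3838.

0.3838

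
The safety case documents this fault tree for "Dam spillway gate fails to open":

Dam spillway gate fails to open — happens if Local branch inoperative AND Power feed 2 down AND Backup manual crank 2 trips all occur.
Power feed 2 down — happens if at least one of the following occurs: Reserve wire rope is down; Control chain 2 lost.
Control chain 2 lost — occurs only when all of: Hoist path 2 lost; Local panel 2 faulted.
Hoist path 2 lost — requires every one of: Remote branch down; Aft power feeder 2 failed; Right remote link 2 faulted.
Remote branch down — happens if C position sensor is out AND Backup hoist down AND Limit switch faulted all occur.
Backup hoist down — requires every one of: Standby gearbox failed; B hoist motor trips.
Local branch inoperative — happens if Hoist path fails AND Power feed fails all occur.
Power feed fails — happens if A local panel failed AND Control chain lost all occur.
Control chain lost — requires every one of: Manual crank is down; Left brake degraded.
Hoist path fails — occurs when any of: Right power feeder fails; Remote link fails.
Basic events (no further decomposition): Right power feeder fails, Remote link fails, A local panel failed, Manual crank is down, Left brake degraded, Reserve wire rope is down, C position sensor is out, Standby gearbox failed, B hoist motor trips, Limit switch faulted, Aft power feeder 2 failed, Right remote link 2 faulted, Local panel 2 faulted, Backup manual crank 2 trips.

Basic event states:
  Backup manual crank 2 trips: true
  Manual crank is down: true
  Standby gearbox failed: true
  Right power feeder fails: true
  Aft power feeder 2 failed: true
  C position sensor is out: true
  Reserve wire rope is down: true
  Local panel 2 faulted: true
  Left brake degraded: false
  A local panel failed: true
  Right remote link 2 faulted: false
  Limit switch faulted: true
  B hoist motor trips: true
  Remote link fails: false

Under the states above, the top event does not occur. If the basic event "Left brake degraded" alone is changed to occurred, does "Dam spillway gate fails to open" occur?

Counterfactual: set "Left brake degraded" to occurred.
Hoist path fails [OR]: Right power feeder fails=occurs, Remote link fails=not → at least one input occurs → occurs.
Control chain lost [AND]: Manual crank is down=occurs, Left brake degraded=occurs → all inputs occur → occurs.
Power feed fails [AND]: A local panel failed=occurs, Control chain lost=occurs → all inputs occur → occurs.
Local branch inoperative [AND]: Hoist path fails=occurs, Power feed fails=occurs → all inputs occur → occurs.
Backup hoist down [AND]: Standby gearbox failed=occurs, B hoist motor trips=occurs → all inputs occur → occurs.
Remote branch down [AND]: C position sensor is out=occurs, Backup hoist down=occurs, Limit switch faulted=occurs → all inputs occur → occurs.
Hoist path 2 lost [AND]: Remote branch down=occurs, Aft power feeder 2 failed=occurs, Right remote link 2 faulted=not → not all inputs occur → does not occur.
Control chain 2 lost [AND]: Hoist path 2 lost=not, Local panel 2 faulted=occurs → not all inputs occur → does not occur.
Power feed 2 down [OR]: Reserve wire rope is down=occurs, Control chain 2 lost=not → at least one input occurs → occurs.
Dam spillway gate fails to open [AND]: Local branch inoperative=occurs, Power feed 2 down=occurs, Backup manual crank 2 trips=occurs → all inputs occur → occurs.

Yes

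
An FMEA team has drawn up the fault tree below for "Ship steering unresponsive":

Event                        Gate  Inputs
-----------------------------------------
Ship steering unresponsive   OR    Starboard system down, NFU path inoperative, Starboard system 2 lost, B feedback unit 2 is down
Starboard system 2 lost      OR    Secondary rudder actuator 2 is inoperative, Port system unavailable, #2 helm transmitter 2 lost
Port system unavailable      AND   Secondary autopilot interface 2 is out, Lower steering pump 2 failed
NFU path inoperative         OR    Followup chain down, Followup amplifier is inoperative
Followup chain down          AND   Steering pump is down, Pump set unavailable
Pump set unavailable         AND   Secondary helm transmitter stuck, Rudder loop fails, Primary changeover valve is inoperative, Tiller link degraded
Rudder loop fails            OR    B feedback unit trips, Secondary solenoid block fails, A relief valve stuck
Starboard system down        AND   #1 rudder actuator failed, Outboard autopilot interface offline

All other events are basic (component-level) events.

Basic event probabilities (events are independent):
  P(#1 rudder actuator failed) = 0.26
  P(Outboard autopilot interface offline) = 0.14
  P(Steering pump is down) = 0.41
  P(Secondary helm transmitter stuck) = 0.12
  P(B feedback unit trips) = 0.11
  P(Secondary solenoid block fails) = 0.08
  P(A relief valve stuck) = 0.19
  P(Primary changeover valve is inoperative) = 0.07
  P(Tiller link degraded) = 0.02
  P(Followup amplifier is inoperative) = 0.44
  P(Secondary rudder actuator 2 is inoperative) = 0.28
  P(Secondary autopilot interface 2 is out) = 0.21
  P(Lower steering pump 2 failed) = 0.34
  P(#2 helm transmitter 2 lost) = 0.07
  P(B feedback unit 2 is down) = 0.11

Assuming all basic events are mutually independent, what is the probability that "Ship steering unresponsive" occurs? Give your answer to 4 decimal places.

P(Starboard system down) [AND] = 0.26 × 0.14 = 0.036400
P(Rudder loop fails) [OR] = 1 − (1−0.11) × (1−0.08) × (1−0.19) = 0.336772
P(Pump set unavailable) [AND] = 0.12 × 0.336772 × 0.07 × 0.02 = 0.000057
P(Followup chain down) [AND] = 0.41 × 0.000057 = 0.000023
P(NFU path inoperative) [OR] = 1 − (1−0.000023) × (1−0.44) = 0.440013
P(Port system unavailable) [AND] = 0.21 × 0.34 = 0.071400
P(Starboard system 2 lost) [OR] = 1 − (1−0.28) × (1−0.071400) × (1−0.07) = 0.378209
P(Ship steering unresponsive) [OR] = 1 − (1−0.036400) × (1−0.440013) × (1−0.378209) × (1−0.11) = 0.701387
Rounded to 4 decimal places: P(Ship steering unresponsive) ≈ 0.7014.

0.7014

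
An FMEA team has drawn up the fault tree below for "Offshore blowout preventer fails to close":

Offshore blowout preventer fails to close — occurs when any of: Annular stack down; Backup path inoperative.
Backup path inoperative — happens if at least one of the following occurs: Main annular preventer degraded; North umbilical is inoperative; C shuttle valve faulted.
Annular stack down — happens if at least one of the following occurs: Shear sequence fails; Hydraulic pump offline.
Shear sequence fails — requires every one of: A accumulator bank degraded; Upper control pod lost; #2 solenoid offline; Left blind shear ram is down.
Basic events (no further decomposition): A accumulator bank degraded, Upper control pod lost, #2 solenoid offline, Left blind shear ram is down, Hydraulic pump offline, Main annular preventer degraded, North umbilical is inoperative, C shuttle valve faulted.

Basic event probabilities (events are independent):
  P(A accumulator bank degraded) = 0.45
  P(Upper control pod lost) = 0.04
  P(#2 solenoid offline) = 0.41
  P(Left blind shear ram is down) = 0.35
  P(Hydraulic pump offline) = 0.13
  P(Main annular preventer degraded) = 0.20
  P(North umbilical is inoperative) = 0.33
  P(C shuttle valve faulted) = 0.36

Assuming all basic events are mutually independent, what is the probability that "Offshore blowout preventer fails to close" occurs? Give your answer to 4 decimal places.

0.7023

P(Shear sequence fails) [AND] = 0.45 × 0.04 × 0.41 × 0.35 = 0.002583
P(Annular stack down) [OR] = 1 − (1−0.002583) × (1−0.13) = 0.132247
P(Backup path inoperative) [OR] = 1 − (1−0.20) × (1−0.33) × (1−0.36) = 0.656960
P(Offshore blowout preventer fails to close) [OR] = 1 − (1−0.132247) × (1−0.656960) = 0.702326
Rounded to 4 decimal places: P(Offshore blowout preventer fails to close) ≈ 0.7023.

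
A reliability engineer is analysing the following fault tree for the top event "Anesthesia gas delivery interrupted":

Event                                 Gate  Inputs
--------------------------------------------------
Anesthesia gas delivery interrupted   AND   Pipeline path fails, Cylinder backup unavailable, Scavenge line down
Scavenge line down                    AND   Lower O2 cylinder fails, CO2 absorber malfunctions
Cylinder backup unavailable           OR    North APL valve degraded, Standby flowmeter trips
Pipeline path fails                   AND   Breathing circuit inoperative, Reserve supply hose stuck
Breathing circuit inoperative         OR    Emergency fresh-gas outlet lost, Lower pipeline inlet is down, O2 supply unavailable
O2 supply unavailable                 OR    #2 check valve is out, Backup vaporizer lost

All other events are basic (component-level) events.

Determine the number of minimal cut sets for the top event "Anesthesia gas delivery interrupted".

8

O2 supply unavailable [OR]: union of children's cut sets → 2 cut set(s).
Breathing circuit inoperative [OR]: union of children's cut sets → 4 cut set(s).
Pipeline path fails [AND]: one cut set from each child combined → 4 × 1 = 4 cut set(s).
Cylinder backup unavailable [OR]: union of children's cut sets → 2 cut set(s).
Scavenge line down [AND]: one cut set from each child combined → 1 × 1 = 1 cut set(s).
Anesthesia gas delivery interrupted [AND]: one cut set from each child combined → 4 × 2 × 1 = 8 cut set(s).
Minimal cut sets: {CO2 absorber malfunctions, Emergency fresh-gas outlet lost, Lower O2 cylinder fails, North APL valve degraded, Reserve supply hose stuck}; {CO2 absorber malfunctions, Emergency fresh-gas outlet lost, Lower O2 cylinder fails, Reserve supply hose stuck, Standby flowmeter trips}; {CO2 absorber malfunctions, Lower O2 cylinder fails, Lower pipeline inlet is down, North APL valve degraded, Reserve supply hose stuck}; {CO2 absorber malfunctions, Lower O2 cylinder fails, Lower pipeline inlet is down, Reserve supply hose stuck, Standby flowmeter trips}; {#2 check valve is out, CO2 absorber malfunctions, Lower O2 cylinder fails, North APL valve degraded, Reserve supply hose stuck}; {#2 check valve is out, CO2 absorber malfunctions, Lower O2 cylinder fails, Reserve supply hose stuck, Standby flowmeter trips}; {Backup vaporizer lost, CO2 absorber malfunctions, Lower O2 cylinder fails, North APL valve degraded, Reserve supply hose stuck}; {Backup vaporizer lost, CO2 absorber malfunctions, Lower O2 cylinder fails, Reserve supply hose stuck, Standby flowmeter trips}.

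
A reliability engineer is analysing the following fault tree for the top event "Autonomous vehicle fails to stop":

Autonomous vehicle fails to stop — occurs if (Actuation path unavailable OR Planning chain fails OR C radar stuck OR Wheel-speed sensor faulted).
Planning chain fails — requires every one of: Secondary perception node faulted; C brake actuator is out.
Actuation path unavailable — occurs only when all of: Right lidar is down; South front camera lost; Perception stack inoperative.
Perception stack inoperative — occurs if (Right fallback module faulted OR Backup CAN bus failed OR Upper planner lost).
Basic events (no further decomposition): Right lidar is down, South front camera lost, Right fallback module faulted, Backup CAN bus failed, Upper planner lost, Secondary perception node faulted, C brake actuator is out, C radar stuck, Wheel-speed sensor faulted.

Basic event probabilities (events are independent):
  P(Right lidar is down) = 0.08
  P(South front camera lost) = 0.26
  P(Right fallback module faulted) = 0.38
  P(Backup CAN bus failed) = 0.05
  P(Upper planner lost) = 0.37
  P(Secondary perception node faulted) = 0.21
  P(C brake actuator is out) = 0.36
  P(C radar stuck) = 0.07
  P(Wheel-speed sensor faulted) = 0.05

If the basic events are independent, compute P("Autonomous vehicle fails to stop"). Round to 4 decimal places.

0.1940

P(Perception stack inoperative) [OR] = 1 − (1−0.38) × (1−0.05) × (1−0.37) = 0.628930
P(Actuation path unavailable) [AND] = 0.08 × 0.26 × 0.628930 = 0.013082
P(Planning chain fails) [AND] = 0.21 × 0.36 = 0.075600
P(Autonomous vehicle fails to stop) [OR] = 1 − (1−0.013082) × (1−0.075600) × (1−0.07) × (1−0.05) = 0.193977
Rounded to 4 decimal places: P(Autonomous vehicle fails to stop) ≈ 0.1940.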